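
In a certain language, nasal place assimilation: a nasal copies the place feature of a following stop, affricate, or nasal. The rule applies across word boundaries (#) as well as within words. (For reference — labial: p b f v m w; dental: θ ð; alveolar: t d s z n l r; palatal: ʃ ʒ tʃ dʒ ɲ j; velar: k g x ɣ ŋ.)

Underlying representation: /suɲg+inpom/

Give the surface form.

[suŋg+impom]

/ɲ/ before /g/ (velar) → [ŋ]
/n/ before /p/ (labial) → [m]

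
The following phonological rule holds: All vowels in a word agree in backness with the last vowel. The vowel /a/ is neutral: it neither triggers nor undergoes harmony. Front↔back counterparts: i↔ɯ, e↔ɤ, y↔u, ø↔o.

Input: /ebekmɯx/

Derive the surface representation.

[ɤbɤkmɯx]

/e/ harmonizes with /ɯ/ ([+back]) → [ɤ]
/e/ harmonizes with /ɯ/ ([+back]) → [ɤ]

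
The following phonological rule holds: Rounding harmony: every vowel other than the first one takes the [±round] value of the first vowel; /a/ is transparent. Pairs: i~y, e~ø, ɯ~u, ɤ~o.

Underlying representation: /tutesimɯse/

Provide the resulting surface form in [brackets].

[tutøsymusø]

/e/ harmonizes with /u/ ([+round]) → [ø]
/i/ harmonizes with /u/ ([+round]) → [y]
/ɯ/ harmonizes with /u/ ([+round]) → [u]
/e/ harmonizes with /u/ ([+round]) → [ø]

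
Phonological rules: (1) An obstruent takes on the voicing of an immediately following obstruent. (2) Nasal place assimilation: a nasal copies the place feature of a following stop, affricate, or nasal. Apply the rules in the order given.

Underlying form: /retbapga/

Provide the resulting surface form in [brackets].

Rule 1: /t/ before /b/ (voiced) → [d]
Rule 1: /p/ before /g/ (voiced) → [b]
After rule 1: redbabga
Rule 2: no segment meets the rule's conditions; no change.

[redbabga]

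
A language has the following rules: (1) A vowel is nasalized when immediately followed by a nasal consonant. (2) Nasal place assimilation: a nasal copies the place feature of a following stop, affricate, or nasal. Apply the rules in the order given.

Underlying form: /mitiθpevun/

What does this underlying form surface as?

Rule 1: /u/ before nasal /n/ → [ũ]
After rule 1: mitiθpevũn
Rule 2: no segment meets the rule's conditions; no change.

[mitiθpevũn]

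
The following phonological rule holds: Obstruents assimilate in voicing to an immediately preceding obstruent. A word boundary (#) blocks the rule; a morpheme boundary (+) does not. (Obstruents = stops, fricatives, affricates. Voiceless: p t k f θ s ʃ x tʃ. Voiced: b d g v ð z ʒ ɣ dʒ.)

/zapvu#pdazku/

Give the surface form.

/v/ after /p/ (voiceless) → [f]
/d/ after /p/ (voiceless) → [t]
/k/ after /z/ (voiced) → [g]

[zapfu#ptazgu]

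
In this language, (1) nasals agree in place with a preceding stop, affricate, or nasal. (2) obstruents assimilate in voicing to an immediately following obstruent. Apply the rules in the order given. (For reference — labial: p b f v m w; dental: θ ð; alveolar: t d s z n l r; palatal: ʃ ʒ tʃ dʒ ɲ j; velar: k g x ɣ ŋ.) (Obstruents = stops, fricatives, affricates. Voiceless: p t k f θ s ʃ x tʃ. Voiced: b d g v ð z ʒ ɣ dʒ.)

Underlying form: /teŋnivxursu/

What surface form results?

[teŋŋifxursu]

Rule 1: /n/ after /ŋ/ (velar) → [ŋ]
After rule 1: teŋŋivxursu
Rule 2: /v/ before /x/ (voiceless) → [f]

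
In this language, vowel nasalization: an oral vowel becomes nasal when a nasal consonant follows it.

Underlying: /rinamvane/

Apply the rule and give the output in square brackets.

[rĩnãmvãne]

/i/ before nasal /n/ → [ĩ]
/a/ before nasal /m/ → [ã]
/a/ before nasal /n/ → [ã]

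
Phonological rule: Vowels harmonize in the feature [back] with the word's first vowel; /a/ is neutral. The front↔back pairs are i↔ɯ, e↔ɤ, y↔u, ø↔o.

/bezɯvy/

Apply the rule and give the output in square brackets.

[bezivy]

/ɯ/ harmonizes with /e/ ([-back]) → [i]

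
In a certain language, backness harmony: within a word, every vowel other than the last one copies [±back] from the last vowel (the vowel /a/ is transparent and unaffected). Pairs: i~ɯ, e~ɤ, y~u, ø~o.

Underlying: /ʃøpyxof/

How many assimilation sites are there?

2

/ø/ harmonizes with /o/ ([+back]) → [o]
/y/ harmonizes with /o/ ([+back]) → [u]
2 segments change.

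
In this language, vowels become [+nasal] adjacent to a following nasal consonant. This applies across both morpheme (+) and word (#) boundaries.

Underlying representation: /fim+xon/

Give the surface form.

[fĩm+xõn]

/i/ before nasal /m/ → [ĩ]
/o/ before nasal /n/ → [õ]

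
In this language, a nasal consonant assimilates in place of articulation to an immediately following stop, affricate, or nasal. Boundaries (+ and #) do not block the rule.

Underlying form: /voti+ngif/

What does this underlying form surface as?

[voti+ŋgif]

/n/ before /g/ (velar) → [ŋ]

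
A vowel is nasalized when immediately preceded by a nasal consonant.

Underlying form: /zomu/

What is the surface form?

[zomũ]

/u/ after nasal /m/ → [ũ]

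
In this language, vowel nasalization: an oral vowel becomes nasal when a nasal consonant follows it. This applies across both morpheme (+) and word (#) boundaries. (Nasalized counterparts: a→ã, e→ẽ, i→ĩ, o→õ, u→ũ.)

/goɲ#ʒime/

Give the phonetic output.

[gõɲ#ʒĩme]

/o/ before nasal /ɲ/ → [õ]
/i/ before nasal /m/ → [ĩ]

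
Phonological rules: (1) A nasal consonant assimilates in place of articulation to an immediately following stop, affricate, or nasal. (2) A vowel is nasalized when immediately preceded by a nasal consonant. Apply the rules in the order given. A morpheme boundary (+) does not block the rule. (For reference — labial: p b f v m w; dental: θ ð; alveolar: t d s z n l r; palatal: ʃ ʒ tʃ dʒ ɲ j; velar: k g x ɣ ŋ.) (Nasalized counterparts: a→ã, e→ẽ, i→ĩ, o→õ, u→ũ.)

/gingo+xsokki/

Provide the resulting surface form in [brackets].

Rule 1: /n/ before /g/ (velar) → [ŋ]
After rule 1: giŋgo+xsokki
Rule 2: no segment meets the rule's conditions; no change.

[giŋgo+xsokki]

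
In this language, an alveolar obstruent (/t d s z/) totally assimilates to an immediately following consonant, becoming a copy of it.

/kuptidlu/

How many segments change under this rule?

1

/d/ before /l/ → [l] (total assimilation)
1 segment changes.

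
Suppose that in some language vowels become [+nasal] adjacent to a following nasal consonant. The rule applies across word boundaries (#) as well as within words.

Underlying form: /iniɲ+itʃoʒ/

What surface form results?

/i/ before nasal /n/ → [ĩ]
/i/ before nasal /ɲ/ → [ĩ]

[ĩnĩɲ+itʃoʒ]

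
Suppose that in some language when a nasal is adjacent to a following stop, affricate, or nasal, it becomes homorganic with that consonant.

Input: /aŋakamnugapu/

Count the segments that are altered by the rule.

1

/m/ before /n/ (alveolar) → [n]
1 segment changes.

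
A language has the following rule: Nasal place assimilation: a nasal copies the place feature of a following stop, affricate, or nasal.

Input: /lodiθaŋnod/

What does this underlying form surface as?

[lodiθannod]

/ŋ/ before /n/ (alveolar) → [n]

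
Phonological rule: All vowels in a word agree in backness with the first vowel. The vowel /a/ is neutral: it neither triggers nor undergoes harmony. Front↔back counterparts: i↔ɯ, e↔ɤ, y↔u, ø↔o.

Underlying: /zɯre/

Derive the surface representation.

/e/ harmonizes with /ɯ/ ([+back]) → [ɤ]

[zɯrɤ]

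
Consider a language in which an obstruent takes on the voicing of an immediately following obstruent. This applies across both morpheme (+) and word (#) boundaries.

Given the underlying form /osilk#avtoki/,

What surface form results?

/v/ before /t/ (voiceless) → [f]

[osilk#aftoki]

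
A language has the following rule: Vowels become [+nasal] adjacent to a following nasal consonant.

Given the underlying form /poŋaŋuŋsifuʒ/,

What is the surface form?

/o/ before nasal /ŋ/ → [õ]
/a/ before nasal /ŋ/ → [ã]
/u/ before nasal /ŋ/ → [ũ]

[põŋãŋũŋsifuʒ]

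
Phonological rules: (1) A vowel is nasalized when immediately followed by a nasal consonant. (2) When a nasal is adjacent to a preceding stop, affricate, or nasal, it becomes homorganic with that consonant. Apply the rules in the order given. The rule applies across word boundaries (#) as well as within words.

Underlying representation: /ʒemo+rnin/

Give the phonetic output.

Rule 1: /e/ before nasal /m/ → [ẽ]
Rule 1: /i/ before nasal /n/ → [ĩ]
After rule 1: ʒẽmo+rnĩn
Rule 2: no segment meets the rule's conditions; no change.

[ʒẽmo+rnĩn]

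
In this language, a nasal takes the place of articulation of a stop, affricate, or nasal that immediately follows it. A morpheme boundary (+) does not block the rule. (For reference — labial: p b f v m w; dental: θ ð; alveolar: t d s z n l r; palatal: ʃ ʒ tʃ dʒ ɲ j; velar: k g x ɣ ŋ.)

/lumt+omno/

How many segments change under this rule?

/m/ before /t/ (alveolar) → [n]
/m/ before /n/ (alveolar) → [n]
2 segments change.

2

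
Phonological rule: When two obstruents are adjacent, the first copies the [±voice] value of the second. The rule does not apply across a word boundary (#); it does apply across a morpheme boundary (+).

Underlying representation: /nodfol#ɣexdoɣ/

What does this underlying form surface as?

[notfol#ɣeɣdoɣ]

/d/ before /f/ (voiceless) → [t]
/x/ before /d/ (voiced) → [ɣ]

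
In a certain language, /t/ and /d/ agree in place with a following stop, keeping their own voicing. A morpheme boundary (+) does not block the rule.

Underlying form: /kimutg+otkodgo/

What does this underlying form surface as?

[kimukg+okkoggo]

/t/ before /g/ (velar) → [k]
/t/ before /k/ (velar) → [k]
/d/ before /g/ (velar) → [g]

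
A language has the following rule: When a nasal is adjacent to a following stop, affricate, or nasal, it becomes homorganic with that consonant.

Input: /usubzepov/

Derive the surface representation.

[usubzepov]

no segment meets the rule's conditions; no change.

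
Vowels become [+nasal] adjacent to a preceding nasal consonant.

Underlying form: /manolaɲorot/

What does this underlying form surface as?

/a/ after nasal /m/ → [ã]
/o/ after nasal /n/ → [õ]
/o/ after nasal /ɲ/ → [õ]

[mãnõlaɲõrot]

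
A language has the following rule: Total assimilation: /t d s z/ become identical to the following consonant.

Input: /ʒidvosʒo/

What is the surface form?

[ʒivvoʒʒo]

/d/ before /v/ → [v] (total assimilation)
/s/ before /ʒ/ → [ʒ] (total assimilation)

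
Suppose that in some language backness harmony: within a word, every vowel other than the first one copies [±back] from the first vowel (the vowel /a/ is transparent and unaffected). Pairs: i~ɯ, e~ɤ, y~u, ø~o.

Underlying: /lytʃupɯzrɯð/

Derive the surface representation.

/u/ harmonizes with /y/ ([-back]) → [y]
/ɯ/ harmonizes with /y/ ([-back]) → [i]
/ɯ/ harmonizes with /y/ ([-back]) → [i]

[lytʃypizrið]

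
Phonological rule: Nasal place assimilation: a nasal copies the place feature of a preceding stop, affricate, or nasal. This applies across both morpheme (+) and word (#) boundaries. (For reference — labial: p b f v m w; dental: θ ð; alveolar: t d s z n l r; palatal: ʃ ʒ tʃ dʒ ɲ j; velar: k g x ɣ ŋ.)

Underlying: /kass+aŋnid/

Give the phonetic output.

/n/ after /ŋ/ (velar) → [ŋ]

[kass+aŋŋid]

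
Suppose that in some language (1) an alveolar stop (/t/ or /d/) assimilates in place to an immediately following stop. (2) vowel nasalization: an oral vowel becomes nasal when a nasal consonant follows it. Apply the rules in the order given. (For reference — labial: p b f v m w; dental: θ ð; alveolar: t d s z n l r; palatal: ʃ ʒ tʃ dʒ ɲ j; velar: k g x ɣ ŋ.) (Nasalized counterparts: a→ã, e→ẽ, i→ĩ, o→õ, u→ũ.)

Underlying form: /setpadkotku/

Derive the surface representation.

[seppagkokku]

Rule 1: /t/ before /p/ (labial) → [p]
Rule 1: /d/ before /k/ (velar) → [g]
Rule 1: /t/ before /k/ (velar) → [k]
After rule 1: seppagkokku
Rule 2: no segment meets the rule's conditions; no change.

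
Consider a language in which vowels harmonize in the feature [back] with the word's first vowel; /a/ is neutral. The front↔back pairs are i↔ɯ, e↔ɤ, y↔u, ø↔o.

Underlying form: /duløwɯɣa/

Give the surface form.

[dulowɯɣa]

/ø/ harmonizes with /u/ ([+back]) → [o]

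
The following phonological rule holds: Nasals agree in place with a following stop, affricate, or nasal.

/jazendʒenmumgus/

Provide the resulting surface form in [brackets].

/n/ before /dʒ/ (palatal) → [ɲ]
/n/ before /m/ (labial) → [m]
/m/ before /g/ (velar) → [ŋ]

[jazeɲdʒemmuŋgus]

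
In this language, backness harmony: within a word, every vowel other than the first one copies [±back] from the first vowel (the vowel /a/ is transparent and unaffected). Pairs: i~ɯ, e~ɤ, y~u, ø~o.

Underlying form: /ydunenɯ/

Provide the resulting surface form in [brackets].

/u/ harmonizes with /y/ ([-back]) → [y]
/ɯ/ harmonizes with /y/ ([-back]) → [i]

[ydyneni]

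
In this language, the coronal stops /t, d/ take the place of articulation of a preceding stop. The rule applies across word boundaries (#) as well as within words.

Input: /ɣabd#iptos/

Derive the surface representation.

/d/ after /b/ (labial) → [b]
/t/ after /p/ (labial) → [p]

[ɣabb#ippos]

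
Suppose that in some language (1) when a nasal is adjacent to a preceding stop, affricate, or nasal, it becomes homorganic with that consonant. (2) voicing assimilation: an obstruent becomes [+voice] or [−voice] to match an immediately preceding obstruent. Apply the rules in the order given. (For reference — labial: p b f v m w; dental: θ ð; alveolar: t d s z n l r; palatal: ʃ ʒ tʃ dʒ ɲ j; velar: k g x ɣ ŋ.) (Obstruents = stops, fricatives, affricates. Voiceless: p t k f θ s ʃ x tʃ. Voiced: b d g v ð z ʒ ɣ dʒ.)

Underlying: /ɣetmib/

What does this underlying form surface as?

Rule 1: /m/ after /t/ (alveolar) → [n]
After rule 1: ɣetnib
Rule 2: no segment meets the rule's conditions; no change.

[ɣetnib]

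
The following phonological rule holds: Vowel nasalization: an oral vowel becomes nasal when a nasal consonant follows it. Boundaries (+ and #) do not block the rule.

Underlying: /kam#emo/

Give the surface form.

/a/ before nasal /m/ → [ã]
/e/ before nasal /m/ → [ẽ]

[kãm#ẽmo]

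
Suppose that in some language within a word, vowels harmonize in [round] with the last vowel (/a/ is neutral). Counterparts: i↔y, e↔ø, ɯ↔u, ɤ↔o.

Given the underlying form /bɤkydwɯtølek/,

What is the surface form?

/y/ harmonizes with /e/ ([-round]) → [i]
/ø/ harmonizes with /e/ ([-round]) → [e]

[bɤkidwɯtelek]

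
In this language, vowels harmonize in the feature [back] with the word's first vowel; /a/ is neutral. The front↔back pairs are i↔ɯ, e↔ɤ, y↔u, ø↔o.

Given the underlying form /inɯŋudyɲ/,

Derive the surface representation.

/ɯ/ harmonizes with /i/ ([-back]) → [i]
/u/ harmonizes with /i/ ([-back]) → [y]

[iniŋydyɲ]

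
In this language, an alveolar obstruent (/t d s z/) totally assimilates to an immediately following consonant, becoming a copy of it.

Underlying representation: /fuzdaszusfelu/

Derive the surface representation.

[fuddazzuffelu]

/z/ before /d/ → [d] (total assimilation)
/s/ before /z/ → [z] (total assimilation)
/s/ before /f/ → [f] (total assimilation)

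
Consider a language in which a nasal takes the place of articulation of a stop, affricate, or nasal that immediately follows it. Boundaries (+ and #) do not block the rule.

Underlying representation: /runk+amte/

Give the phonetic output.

[ruŋk+ante]

/n/ before /k/ (velar) → [ŋ]
/m/ before /t/ (alveolar) → [n]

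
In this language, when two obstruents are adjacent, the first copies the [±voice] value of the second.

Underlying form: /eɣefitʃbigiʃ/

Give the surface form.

/tʃ/ before /b/ (voiced) → [dʒ]

[eɣefidʒbigiʃ]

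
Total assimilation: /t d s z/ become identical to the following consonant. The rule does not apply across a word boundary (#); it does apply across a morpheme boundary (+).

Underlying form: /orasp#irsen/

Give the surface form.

/s/ before /p/ → [p] (total assimilation)

[orapp#irsen]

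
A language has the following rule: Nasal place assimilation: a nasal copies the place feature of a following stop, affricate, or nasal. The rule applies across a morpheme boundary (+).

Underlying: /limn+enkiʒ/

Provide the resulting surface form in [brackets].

/m/ before /n/ (alveolar) → [n]
/n/ before /k/ (velar) → [ŋ]

[linn+eŋkiʒ]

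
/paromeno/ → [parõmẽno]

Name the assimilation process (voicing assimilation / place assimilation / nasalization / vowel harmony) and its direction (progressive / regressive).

nasalization, regressive

/o/→[õ] /e/→[ẽ].
Each target copies a feature from the following segment, so the direction is regressive.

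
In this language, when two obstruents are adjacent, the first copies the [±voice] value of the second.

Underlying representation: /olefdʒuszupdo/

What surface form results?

/f/ before /dʒ/ (voiced) → [v]
/s/ before /z/ (voiced) → [z]
/p/ before /d/ (voiced) → [b]

[olevdʒuzzubdo]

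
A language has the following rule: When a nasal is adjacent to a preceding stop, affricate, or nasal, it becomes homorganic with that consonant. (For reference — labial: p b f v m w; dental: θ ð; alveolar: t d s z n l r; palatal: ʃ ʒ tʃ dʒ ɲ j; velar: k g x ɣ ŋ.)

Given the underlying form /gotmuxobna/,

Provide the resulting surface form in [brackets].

/m/ after /t/ (alveolar) → [n]
/n/ after /b/ (labial) → [m]

[gotnuxobma]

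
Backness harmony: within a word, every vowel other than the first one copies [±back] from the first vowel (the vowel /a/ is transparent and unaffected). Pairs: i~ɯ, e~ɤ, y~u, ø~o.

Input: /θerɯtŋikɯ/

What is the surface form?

[θeritŋiki]

/ɯ/ harmonizes with /e/ ([-back]) → [i]
/ɯ/ harmonizes with /e/ ([-back]) → [i]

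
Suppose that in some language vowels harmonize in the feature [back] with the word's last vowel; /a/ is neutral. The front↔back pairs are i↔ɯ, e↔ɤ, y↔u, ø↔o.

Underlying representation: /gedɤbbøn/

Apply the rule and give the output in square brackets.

[gedebbøn]

/ɤ/ harmonizes with /ø/ ([-back]) → [e]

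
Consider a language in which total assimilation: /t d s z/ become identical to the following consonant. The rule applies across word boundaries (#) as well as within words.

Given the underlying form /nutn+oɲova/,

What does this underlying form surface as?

/t/ before /n/ → [n] (total assimilation)

[nunn+oɲova]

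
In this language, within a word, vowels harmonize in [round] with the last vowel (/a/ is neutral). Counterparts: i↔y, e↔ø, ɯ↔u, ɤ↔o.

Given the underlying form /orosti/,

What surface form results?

[ɤrɤsti]

/o/ harmonizes with /i/ ([-round]) → [ɤ]
/o/ harmonizes with /i/ ([-round]) → [ɤ]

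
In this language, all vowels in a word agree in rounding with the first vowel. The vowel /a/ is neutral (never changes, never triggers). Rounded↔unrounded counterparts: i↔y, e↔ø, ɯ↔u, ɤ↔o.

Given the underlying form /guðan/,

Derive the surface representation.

[guðan]

no segment meets the rule's conditions; no change.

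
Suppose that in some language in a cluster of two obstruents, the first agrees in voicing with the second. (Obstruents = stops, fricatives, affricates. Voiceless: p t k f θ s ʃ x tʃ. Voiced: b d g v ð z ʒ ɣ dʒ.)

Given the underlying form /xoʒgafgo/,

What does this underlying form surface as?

/f/ before /g/ (voiced) → [v]

[xoʒgavgo]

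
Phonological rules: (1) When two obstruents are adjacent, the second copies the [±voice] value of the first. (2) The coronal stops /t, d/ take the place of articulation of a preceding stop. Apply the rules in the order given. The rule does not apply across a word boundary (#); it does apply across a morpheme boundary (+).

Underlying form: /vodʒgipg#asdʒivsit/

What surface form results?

[vodʒgipk#astʃivzit]

Rule 1: /g/ after /p/ (voiceless) → [k]
Rule 1: /dʒ/ after /s/ (voiceless) → [tʃ]
Rule 1: /s/ after /v/ (voiced) → [z]
After rule 1: vodʒgipk#astʃivzit
Rule 2: no segment meets the rule's conditions; no change.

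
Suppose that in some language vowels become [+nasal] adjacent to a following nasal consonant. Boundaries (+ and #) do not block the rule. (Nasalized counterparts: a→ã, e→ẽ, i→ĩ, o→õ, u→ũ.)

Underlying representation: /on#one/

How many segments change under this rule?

2

/o/ before nasal /n/ → [õ]
/o/ before nasal /n/ → [õ]
2 segments change.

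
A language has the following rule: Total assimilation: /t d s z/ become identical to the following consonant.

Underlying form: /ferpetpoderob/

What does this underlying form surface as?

[ferpeppoderob]

/t/ before /p/ → [p] (total assimilation)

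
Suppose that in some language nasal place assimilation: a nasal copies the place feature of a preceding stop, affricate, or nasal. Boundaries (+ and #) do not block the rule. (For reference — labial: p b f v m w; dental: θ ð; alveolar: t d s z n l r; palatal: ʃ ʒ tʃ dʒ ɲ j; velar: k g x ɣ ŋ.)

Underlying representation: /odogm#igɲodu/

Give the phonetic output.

/m/ after /g/ (velar) → [ŋ]
/ɲ/ after /g/ (velar) → [ŋ]

[odogŋ#igŋodu]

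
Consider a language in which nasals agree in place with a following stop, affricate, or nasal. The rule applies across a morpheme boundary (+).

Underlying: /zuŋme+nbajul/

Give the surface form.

[zumme+mbajul]

/ŋ/ before /m/ (labial) → [m]
/n/ before /b/ (labial) → [m]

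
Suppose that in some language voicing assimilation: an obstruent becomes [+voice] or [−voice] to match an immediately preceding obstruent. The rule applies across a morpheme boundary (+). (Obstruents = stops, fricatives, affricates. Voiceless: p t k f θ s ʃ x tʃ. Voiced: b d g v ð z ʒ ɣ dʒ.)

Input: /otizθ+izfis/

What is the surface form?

[otizð+izvis]

/θ/ after /z/ (voiced) → [ð]
/f/ after /z/ (voiced) → [v]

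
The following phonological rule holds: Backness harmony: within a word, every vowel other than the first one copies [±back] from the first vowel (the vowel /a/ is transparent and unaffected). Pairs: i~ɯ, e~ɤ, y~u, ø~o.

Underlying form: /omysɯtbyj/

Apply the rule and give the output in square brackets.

/y/ harmonizes with /o/ ([+back]) → [u]
/y/ harmonizes with /o/ ([+back]) → [u]

[omusɯtbuj]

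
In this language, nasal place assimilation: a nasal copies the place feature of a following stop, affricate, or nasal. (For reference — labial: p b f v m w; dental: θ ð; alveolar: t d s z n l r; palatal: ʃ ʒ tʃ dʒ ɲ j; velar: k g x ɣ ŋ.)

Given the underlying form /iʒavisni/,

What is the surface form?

[iʒavisni]

no segment meets the rule's conditions; no change.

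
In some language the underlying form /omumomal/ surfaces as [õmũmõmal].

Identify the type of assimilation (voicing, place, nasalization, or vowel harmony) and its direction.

/o/→[õ] /u/→[ũ] /o/→[õ].
Each target copies a feature from the following segment, so the direction is regressive.

nasalization, regressive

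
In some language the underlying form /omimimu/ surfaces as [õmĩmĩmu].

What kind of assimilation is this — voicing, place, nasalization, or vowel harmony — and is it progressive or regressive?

/o/→[õ] /i/→[ĩ] /i/→[ĩ].
Each target copies a feature from the following segment, so the direction is regressive.

nasalization, regressive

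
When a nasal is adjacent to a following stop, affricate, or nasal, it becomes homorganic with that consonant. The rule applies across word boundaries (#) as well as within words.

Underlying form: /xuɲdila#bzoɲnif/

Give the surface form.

[xundila#bzonnif]

/ɲ/ before /d/ (alveolar) → [n]
/ɲ/ before /n/ (alveolar) → [n]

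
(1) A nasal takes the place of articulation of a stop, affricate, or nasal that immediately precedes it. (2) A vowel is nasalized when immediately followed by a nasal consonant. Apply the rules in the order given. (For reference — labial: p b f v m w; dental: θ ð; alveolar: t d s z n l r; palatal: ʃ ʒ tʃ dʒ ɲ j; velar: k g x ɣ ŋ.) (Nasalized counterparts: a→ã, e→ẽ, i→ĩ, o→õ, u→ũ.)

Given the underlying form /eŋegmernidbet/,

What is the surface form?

[ẽŋegŋernidbet]

Rule 1: /m/ after /g/ (velar) → [ŋ]
After rule 1: eŋegŋernidbet
Rule 2: /e/ before nasal /ŋ/ → [ẽ]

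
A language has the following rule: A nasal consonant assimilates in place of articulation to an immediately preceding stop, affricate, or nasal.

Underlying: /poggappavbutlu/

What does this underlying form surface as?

[poggappavbutlu]

no segment meets the rule's conditions; no change.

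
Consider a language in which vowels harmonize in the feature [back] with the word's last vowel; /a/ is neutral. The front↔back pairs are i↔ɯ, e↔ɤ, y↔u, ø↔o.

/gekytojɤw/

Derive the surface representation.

[gɤkutojɤw]

/e/ harmonizes with /ɤ/ ([+back]) → [ɤ]
/y/ harmonizes with /ɤ/ ([+back]) → [u]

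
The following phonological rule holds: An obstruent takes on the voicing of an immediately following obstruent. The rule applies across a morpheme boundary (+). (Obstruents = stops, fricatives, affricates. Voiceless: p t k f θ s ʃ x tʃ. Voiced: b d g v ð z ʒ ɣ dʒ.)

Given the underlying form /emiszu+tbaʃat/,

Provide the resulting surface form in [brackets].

/s/ before /z/ (voiced) → [z]
/t/ before /b/ (voiced) → [d]

[emizzu+dbaʃat]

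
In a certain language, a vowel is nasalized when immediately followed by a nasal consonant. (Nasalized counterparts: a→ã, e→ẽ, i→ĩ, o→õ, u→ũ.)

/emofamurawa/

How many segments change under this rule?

/e/ before nasal /m/ → [ẽ]
/a/ before nasal /m/ → [ã]
2 segments change.

2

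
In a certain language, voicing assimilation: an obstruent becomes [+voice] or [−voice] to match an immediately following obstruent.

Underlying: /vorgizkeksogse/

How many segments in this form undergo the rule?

/z/ before /k/ (voiceless) → [s]
/g/ before /s/ (voiceless) → [k]
2 segments change.

2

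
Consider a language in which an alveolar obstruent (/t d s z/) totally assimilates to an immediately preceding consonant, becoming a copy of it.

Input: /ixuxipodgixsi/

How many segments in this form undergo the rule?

/s/ after /x/ → [x] (total assimilation)
1 segment changes.

1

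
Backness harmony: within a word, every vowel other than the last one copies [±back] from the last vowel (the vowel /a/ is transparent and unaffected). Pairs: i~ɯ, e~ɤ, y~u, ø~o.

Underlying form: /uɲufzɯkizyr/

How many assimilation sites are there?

3

/u/ harmonizes with /y/ ([-back]) → [y]
/u/ harmonizes with /y/ ([-back]) → [y]
/ɯ/ harmonizes with /y/ ([-back]) → [i]
3 segments change.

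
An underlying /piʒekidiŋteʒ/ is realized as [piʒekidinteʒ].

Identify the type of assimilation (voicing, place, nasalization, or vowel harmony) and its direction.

/ŋ/→[n].
Each target copies a feature from the following segment, so the direction is regressive.

place assimilation, regressive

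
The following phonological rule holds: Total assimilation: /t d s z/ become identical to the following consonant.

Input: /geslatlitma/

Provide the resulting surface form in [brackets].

/s/ before /l/ → [l] (total assimilation)
/t/ before /l/ → [l] (total assimilation)
/t/ before /m/ → [m] (total assimilation)

[gellallimma]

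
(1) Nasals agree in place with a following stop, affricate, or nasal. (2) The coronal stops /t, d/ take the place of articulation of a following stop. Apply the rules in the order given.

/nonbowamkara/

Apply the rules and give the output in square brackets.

Rule 1: /n/ before /b/ (labial) → [m]
Rule 1: /m/ before /k/ (velar) → [ŋ]
After rule 1: nombowaŋkara
Rule 2: no segment meets the rule's conditions; no change.

[nombowaŋkara]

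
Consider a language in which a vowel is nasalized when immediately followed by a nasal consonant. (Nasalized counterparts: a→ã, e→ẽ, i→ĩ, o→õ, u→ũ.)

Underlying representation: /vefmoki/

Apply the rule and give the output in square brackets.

[vefmoki]

no segment meets the rule's conditions; no change.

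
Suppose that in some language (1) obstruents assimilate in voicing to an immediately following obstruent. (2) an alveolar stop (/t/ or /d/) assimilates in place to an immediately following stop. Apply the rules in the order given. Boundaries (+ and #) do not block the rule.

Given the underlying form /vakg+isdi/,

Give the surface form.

Rule 1: /k/ before /g/ (voiced) → [g]
Rule 1: /s/ before /d/ (voiced) → [z]
After rule 1: vagg+izdi
Rule 2: no segment meets the rule's conditions; no change.

[vagg+izdi]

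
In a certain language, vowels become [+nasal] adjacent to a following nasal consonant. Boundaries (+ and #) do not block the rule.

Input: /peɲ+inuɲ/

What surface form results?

/e/ before nasal /ɲ/ → [ẽ]
/i/ before nasal /n/ → [ĩ]
/u/ before nasal /ɲ/ → [ũ]

[pẽɲ+ĩnũɲ]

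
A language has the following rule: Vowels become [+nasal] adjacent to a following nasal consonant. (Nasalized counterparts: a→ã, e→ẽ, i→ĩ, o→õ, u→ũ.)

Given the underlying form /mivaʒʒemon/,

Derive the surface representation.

[mivaʒʒẽmõn]

/e/ before nasal /m/ → [ẽ]
/o/ before nasal /n/ → [õ]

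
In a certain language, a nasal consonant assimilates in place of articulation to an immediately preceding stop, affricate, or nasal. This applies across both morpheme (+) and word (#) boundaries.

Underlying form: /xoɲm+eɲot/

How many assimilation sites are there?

/m/ after /ɲ/ (palatal) → [ɲ]
1 segment changes.

1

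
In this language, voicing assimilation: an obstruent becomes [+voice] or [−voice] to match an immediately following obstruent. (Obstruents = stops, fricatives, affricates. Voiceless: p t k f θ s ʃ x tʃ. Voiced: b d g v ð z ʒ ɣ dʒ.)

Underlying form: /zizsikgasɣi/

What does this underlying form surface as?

[zissiggazɣi]

/z/ before /s/ (voiceless) → [s]
/k/ before /g/ (voiced) → [g]
/s/ before /ɣ/ (voiced) → [z]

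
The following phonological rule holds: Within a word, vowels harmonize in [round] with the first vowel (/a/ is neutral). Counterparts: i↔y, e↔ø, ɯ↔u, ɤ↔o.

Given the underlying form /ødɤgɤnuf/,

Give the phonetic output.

/ɤ/ harmonizes with /ø/ ([+round]) → [o]
/ɤ/ harmonizes with /ø/ ([+round]) → [o]

[ødogonuf]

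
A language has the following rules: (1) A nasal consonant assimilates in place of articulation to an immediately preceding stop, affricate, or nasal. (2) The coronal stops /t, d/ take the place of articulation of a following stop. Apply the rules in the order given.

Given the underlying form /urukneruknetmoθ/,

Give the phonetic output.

[urukŋerukŋetnoθ]

Rule 1: /n/ after /k/ (velar) → [ŋ]
Rule 1: /n/ after /k/ (velar) → [ŋ]
Rule 1: /m/ after /t/ (alveolar) → [n]
After rule 1: urukŋerukŋetnoθ
Rule 2: no segment meets the rule's conditions; no change.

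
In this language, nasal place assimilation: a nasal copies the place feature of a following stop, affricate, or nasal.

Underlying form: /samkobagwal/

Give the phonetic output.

/m/ before /k/ (velar) → [ŋ]

[saŋkobagwal]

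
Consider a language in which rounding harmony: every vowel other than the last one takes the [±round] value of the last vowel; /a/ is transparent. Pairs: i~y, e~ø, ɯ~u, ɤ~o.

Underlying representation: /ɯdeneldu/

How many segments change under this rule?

/ɯ/ harmonizes with /u/ ([+round]) → [u]
/e/ harmonizes with /u/ ([+round]) → [ø]
/e/ harmonizes with /u/ ([+round]) → [ø]
3 segments change.

3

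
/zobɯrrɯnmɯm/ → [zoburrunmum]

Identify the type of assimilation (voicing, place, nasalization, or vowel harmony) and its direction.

/ɯ/→[u] /ɯ/→[u] /ɯ/→[u].
Vowels agree with the first vowel, so the harmony is progressive.

vowel harmony, progressive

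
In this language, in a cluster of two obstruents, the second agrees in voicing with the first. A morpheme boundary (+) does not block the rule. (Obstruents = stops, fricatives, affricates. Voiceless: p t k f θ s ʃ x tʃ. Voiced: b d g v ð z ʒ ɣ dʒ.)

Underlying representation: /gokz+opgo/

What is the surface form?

[goks+opko]

/z/ after /k/ (voiceless) → [s]
/g/ after /p/ (voiceless) → [k]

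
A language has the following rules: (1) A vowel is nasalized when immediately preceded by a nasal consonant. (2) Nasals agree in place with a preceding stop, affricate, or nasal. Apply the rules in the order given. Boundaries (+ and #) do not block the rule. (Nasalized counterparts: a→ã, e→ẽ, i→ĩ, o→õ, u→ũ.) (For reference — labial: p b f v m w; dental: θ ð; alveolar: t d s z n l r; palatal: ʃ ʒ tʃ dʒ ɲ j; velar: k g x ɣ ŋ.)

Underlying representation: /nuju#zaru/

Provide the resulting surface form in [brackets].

[nũju#zaru]

Rule 1: /u/ after nasal /n/ → [ũ]
After rule 1: nũju#zaru
Rule 2: no segment meets the rule's conditions; no change.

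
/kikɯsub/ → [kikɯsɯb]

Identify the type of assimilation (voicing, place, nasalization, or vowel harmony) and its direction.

/u/→[ɯ].
Vowels agree with the first vowel, so the harmony is progressive.

vowel harmony, progressive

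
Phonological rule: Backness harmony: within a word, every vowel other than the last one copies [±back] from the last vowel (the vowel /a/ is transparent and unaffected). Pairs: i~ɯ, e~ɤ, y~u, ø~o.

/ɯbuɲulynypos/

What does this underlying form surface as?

/y/ harmonizes with /o/ ([+back]) → [u]
/y/ harmonizes with /o/ ([+back]) → [u]

[ɯbuɲulunupos]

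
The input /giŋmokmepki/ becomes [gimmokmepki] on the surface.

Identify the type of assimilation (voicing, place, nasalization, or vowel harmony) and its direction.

/ŋ/→[m].
Each target copies a feature from the following segment, so the direction is regressive.

place assimilation, regressive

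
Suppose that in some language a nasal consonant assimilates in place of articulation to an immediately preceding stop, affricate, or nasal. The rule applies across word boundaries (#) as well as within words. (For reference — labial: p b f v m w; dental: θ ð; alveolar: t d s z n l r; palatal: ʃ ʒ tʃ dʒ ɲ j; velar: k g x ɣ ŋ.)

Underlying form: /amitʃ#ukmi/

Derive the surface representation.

[amitʃ#ukŋi]

/m/ after /k/ (velar) → [ŋ]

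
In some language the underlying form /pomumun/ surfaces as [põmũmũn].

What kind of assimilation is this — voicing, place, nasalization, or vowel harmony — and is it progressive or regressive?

nasalization, regressive

/o/→[õ] /u/→[ũ] /u/→[ũ].
Each target copies a feature from the following segment, so the direction is regressive.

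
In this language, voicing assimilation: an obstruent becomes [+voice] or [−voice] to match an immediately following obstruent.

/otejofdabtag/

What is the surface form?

[otejovdaptag]

/f/ before /d/ (voiced) → [v]
/b/ before /t/ (voiceless) → [p]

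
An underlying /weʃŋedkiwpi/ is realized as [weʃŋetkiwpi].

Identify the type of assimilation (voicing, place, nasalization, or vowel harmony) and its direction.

/d/→[t].
Each target copies a feature from the following segment, so the direction is regressive.

voicing assimilation, regressive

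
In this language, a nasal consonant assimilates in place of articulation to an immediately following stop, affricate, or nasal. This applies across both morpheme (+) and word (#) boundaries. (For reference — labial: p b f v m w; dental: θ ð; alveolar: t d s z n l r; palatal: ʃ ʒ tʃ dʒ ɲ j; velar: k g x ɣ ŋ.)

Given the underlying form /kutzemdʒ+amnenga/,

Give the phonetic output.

[kutzeɲdʒ+anneŋga]

/m/ before /dʒ/ (palatal) → [ɲ]
/m/ before /n/ (alveolar) → [n]
/n/ before /g/ (velar) → [ŋ]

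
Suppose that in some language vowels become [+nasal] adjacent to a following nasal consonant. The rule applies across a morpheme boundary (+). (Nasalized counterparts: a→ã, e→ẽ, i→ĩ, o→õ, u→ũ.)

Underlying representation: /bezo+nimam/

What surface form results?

/o/ before nasal /n/ → [õ]
/i/ before nasal /m/ → [ĩ]
/a/ before nasal /m/ → [ã]

[bezõ+nĩmãm]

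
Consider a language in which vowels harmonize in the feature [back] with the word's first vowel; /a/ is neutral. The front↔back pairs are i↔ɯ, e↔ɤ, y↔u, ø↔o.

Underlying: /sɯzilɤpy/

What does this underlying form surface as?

/i/ harmonizes with /ɯ/ ([+back]) → [ɯ]
/y/ harmonizes with /ɯ/ ([+back]) → [u]

[sɯzɯlɤpu]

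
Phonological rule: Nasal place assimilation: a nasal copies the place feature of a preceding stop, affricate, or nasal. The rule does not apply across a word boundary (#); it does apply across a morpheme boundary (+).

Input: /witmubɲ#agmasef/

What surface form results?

[witnubm#agŋasef]

/m/ after /t/ (alveolar) → [n]
/ɲ/ after /b/ (labial) → [m]
/m/ after /g/ (velar) → [ŋ]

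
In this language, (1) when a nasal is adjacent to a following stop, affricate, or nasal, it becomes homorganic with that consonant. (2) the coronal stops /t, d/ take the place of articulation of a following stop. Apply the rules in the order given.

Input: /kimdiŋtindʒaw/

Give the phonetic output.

[kindintiɲdʒaw]

Rule 1: /m/ before /d/ (alveolar) → [n]
Rule 1: /ŋ/ before /t/ (alveolar) → [n]
Rule 1: /n/ before /dʒ/ (palatal) → [ɲ]
After rule 1: kindintiɲdʒaw
Rule 2: no segment meets the rule's conditions; no change.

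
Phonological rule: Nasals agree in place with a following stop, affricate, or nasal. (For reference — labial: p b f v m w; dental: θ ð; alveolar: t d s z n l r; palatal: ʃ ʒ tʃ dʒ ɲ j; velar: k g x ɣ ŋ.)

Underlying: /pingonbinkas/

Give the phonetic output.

[piŋgombiŋkas]

/n/ before /g/ (velar) → [ŋ]
/n/ before /b/ (labial) → [m]
/n/ before /k/ (velar) → [ŋ]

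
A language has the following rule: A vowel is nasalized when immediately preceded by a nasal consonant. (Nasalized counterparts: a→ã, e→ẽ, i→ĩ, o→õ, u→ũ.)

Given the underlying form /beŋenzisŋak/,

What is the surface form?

/e/ after nasal /ŋ/ → [ẽ]
/a/ after nasal /ŋ/ → [ã]

[beŋẽnzisŋãk]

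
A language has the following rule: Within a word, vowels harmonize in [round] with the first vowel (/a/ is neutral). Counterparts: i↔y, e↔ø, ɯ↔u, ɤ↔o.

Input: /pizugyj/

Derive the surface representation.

[pizɯgij]

/u/ harmonizes with /i/ ([-round]) → [ɯ]
/y/ harmonizes with /i/ ([-round]) → [i]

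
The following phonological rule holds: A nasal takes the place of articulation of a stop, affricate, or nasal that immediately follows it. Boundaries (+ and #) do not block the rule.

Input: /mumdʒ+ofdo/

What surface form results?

[muɲdʒ+ofdo]

/m/ before /dʒ/ (palatal) → [ɲ]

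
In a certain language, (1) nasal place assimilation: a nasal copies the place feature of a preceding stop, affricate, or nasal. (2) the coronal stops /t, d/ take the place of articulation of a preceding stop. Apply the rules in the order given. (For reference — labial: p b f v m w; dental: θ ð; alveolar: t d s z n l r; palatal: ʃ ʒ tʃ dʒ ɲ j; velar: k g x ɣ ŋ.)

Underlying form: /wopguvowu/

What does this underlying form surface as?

[wopguvowu]

Rule 1: no segment meets the rule's conditions; no change.
After rule 1: wopguvowu
Rule 2: no segment meets the rule's conditions; no change.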